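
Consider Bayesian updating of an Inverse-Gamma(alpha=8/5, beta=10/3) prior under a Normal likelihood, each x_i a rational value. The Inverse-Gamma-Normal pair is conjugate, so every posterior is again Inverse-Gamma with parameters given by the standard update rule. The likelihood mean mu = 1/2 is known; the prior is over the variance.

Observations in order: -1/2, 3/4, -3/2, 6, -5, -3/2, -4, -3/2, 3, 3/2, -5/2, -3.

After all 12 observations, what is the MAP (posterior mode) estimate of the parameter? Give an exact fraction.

obs 1: x=-1/2 → posterior Inverse-Gamma(21/10, 23/6)
obs 2: x=3/4 → posterior Inverse-Gamma(13/5, 371/96)
obs 3: x=-3/2 → posterior Inverse-Gamma(31/10, 563/96)
obs 4: x=6 → posterior Inverse-Gamma(18/5, 2015/96)
obs 5: x=-5 → posterior Inverse-Gamma(41/10, 3467/96)
obs 6: x=-3/2 → posterior Inverse-Gamma(23/5, 3659/96)
obs 7: x=-4 → posterior Inverse-Gamma(51/10, 4631/96)
obs 8: x=-3/2 → posterior Inverse-Gamma(28/5, 4823/96)
obs 9: x=3 → posterior Inverse-Gamma(61/10, 5123/96)
obs 10: x=3/2 → posterior Inverse-Gamma(33/5, 5171/96)
obs 11: x=-5/2 → posterior Inverse-Gamma(71/10, 5603/96)
obs 12: x=-3 → posterior Inverse-Gamma(38/5, 6191/96)

30955/4128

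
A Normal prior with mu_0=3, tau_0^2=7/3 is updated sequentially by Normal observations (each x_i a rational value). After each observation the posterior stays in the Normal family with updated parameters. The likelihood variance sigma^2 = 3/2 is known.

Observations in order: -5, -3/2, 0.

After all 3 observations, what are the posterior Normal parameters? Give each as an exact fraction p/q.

mu_0=-64/51, tau_0^2=7/17

obs 1: x=-5 → posterior Normal(-43/23, 21/23)
obs 2: x=-3/2 → posterior Normal(-64/37, 21/37)
obs 3: x=0 → posterior Normal(-64/51, 7/17)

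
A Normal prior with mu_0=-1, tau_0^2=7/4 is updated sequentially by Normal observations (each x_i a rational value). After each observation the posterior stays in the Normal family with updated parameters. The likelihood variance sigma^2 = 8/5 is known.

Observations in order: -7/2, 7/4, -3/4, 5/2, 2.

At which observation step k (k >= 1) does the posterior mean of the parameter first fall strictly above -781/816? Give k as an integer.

obs 1: x=-7/2 → posterior Normal(-309/134, 56/67)
obs 2: x=7/4 → posterior Normal(-373/408, 28/51)
obs 3: x=-3/4 → posterior Normal(-239/274, 56/137)
obs 4: x=5/2 → posterior Normal(-8/43, 14/43)
obs 5: x=2 → posterior Normal(38/207, 56/207)

k = 2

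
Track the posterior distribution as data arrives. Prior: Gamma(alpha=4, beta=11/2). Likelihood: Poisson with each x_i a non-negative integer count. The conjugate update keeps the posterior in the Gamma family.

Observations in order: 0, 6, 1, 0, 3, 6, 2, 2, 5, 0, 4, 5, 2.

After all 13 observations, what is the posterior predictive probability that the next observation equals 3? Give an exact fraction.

obs 1: x=0 → posterior Gamma(4, 13/2)
obs 2: x=6 → posterior Gamma(10, 15/2)
obs 3: x=1 → posterior Gamma(11, 17/2)
obs 4: x=0 → posterior Gamma(11, 19/2)
obs 5: x=3 → posterior Gamma(14, 21/2)
obs 6: x=6 → posterior Gamma(20, 23/2)
obs 7: x=2 → posterior Gamma(22, 25/2)
obs 8: x=2 → posterior Gamma(24, 27/2)
obs 9: x=5 → posterior Gamma(29, 29/2)
obs 10: x=0 → posterior Gamma(29, 31/2)
obs 11: x=4 → posterior Gamma(33, 33/2)
obs 12: x=5 → posterior Gamma(38, 35/2)
obs 13: x=2 → posterior Gamma(40, 37/2)

49102187204034707891020758609211765704062340871597713423308961115840/260482230539801441740443042658304495693963554090403209508020269980919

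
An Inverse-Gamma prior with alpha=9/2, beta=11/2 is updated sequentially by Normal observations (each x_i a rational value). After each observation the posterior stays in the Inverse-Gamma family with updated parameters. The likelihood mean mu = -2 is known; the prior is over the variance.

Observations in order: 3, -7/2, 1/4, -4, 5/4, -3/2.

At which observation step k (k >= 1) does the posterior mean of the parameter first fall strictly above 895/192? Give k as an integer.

k = 5

obs 1: x=3 → posterior Inverse-Gamma(5, 18)
obs 2: x=-7/2 → posterior Inverse-Gamma(11/2, 153/8)
obs 3: x=1/4 → posterior Inverse-Gamma(6, 693/32)
obs 4: x=-4 → posterior Inverse-Gamma(13/2, 757/32)
obs 5: x=5/4 → posterior Inverse-Gamma(7, 463/16)
obs 6: x=-3/2 → posterior Inverse-Gamma(15/2, 465/16)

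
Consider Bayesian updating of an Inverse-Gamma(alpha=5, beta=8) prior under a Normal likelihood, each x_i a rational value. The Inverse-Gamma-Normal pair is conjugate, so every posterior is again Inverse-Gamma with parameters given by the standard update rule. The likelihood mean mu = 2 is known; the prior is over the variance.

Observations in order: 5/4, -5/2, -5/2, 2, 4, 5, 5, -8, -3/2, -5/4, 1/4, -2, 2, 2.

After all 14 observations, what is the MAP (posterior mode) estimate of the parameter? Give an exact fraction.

obs 1: x=5/4 → posterior Inverse-Gamma(11/2, 265/32)
obs 2: x=-5/2 → posterior Inverse-Gamma(6, 589/32)
obs 3: x=-5/2 → posterior Inverse-Gamma(13/2, 913/32)
obs 4: x=2 → posterior Inverse-Gamma(7, 913/32)
obs 5: x=4 → posterior Inverse-Gamma(15/2, 977/32)
obs 6: x=5 → posterior Inverse-Gamma(8, 1121/32)
obs 7: x=5 → posterior Inverse-Gamma(17/2, 1265/32)
obs 8: x=-8 → posterior Inverse-Gamma(9, 2865/32)
obs 9: x=-3/2 → posterior Inverse-Gamma(19/2, 3061/32)
obs 10: x=-5/4 → posterior Inverse-Gamma(10, 1615/16)
obs 11: x=1/4 → posterior Inverse-Gamma(21/2, 3279/32)
obs 12: x=-2 → posterior Inverse-Gamma(11, 3535/32)
obs 13: x=2 → posterior Inverse-Gamma(23/2, 3535/32)
obs 14: x=2 → posterior Inverse-Gamma(12, 3535/32)

3535/416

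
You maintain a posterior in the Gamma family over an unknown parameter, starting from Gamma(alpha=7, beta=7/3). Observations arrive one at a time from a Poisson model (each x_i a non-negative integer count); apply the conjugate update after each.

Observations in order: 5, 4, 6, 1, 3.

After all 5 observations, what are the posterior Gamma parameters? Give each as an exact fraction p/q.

alpha=26, beta=22/3

obs 1: x=5 → posterior Gamma(12, 10/3)
obs 2: x=4 → posterior Gamma(16, 13/3)
obs 3: x=6 → posterior Gamma(22, 16/3)
obs 4: x=1 → posterior Gamma(23, 19/3)
obs 5: x=3 → posterior Gamma(26, 22/3)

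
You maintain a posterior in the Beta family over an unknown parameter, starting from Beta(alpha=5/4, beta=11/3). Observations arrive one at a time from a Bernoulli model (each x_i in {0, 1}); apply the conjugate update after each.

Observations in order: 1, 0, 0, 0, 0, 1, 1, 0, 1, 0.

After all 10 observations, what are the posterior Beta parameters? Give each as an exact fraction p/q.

obs 1: x=1 → posterior Beta(9/4, 11/3)
obs 2: x=0 → posterior Beta(9/4, 14/3)
obs 3: x=0 → posterior Beta(9/4, 17/3)
obs 4: x=0 → posterior Beta(9/4, 20/3)
obs 5: x=0 → posterior Beta(9/4, 23/3)
obs 6: x=1 → posterior Beta(13/4, 23/3)
obs 7: x=1 → posterior Beta(17/4, 23/3)
obs 8: x=0 → posterior Beta(17/4, 26/3)
obs 9: x=1 → posterior Beta(21/4, 26/3)
obs 10: x=0 → posterior Beta(21/4, 29/3)

alpha=21/4, beta=29/3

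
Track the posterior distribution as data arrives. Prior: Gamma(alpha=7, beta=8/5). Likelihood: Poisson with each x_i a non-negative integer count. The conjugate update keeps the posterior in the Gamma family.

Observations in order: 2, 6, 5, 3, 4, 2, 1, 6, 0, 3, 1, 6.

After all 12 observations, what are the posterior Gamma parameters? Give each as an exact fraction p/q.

alpha=46, beta=68/5

obs 1: x=2 → posterior Gamma(9, 13/5)
obs 2: x=6 → posterior Gamma(15, 18/5)
obs 3: x=5 → posterior Gamma(20, 23/5)
obs 4: x=3 → posterior Gamma(23, 28/5)
obs 5: x=4 → posterior Gamma(27, 33/5)
obs 6: x=2 → posterior Gamma(29, 38/5)
obs 7: x=1 → posterior Gamma(30, 43/5)
obs 8: x=6 → posterior Gamma(36, 48/5)
obs 9: x=0 → posterior Gamma(36, 53/5)
obs 10: x=3 → posterior Gamma(39, 58/5)
obs 11: x=1 → posterior Gamma(40, 63/5)
obs 12: x=6 → posterior Gamma(46, 68/5)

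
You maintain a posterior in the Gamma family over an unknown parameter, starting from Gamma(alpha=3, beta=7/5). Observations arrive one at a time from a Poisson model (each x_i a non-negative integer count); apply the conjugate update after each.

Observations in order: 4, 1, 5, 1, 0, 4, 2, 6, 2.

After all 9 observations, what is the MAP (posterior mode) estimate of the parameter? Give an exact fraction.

obs 1: x=4 → posterior Gamma(7, 12/5)
obs 2: x=1 → posterior Gamma(8, 17/5)
obs 3: x=5 → posterior Gamma(13, 22/5)
obs 4: x=1 → posterior Gamma(14, 27/5)
obs 5: x=0 → posterior Gamma(14, 32/5)
obs 6: x=4 → posterior Gamma(18, 37/5)
obs 7: x=2 → posterior Gamma(20, 42/5)
obs 8: x=6 → posterior Gamma(26, 47/5)
obs 9: x=2 → posterior Gamma(28, 52/5)

135/52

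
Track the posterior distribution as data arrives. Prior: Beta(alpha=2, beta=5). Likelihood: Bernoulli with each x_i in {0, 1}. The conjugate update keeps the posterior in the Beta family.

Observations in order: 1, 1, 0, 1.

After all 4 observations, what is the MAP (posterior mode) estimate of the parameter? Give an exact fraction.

obs 1: x=1 → posterior Beta(3, 5)
obs 2: x=1 → posterior Beta(4, 5)
obs 3: x=0 → posterior Beta(4, 6)
obs 4: x=1 → posterior Beta(5, 6)

4/9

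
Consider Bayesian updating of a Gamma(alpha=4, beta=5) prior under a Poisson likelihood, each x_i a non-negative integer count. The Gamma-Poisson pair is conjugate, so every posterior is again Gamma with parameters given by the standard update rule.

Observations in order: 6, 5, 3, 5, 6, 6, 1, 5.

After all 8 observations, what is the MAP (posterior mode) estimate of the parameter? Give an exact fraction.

obs 1: x=6 → posterior Gamma(10, 6)
obs 2: x=5 → posterior Gamma(15, 7)
obs 3: x=3 → posterior Gamma(18, 8)
obs 4: x=5 → posterior Gamma(23, 9)
obs 5: x=6 → posterior Gamma(29, 10)
obs 6: x=6 → posterior Gamma(35, 11)
obs 7: x=1 → posterior Gamma(36, 12)
obs 8: x=5 → posterior Gamma(41, 13)

40/13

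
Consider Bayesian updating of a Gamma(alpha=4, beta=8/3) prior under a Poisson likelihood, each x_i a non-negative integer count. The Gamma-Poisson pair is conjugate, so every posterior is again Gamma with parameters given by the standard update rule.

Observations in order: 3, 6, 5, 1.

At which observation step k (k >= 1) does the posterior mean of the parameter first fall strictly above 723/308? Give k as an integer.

k = 2

obs 1: x=3 → posterior Gamma(7, 11/3)
obs 2: x=6 → posterior Gamma(13, 14/3)
obs 3: x=5 → posterior Gamma(18, 17/3)
obs 4: x=1 → posterior Gamma(19, 20/3)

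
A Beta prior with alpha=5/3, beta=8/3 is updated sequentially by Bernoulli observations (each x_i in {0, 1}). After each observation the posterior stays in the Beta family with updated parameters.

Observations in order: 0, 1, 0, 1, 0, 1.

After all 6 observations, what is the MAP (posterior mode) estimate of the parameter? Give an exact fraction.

11/25

obs 1: x=0 → posterior Beta(5/3, 11/3)
obs 2: x=1 → posterior Beta(8/3, 11/3)
obs 3: x=0 → posterior Beta(8/3, 14/3)
obs 4: x=1 → posterior Beta(11/3, 14/3)
obs 5: x=0 → posterior Beta(11/3, 17/3)
obs 6: x=1 → posterior Beta(14/3, 17/3)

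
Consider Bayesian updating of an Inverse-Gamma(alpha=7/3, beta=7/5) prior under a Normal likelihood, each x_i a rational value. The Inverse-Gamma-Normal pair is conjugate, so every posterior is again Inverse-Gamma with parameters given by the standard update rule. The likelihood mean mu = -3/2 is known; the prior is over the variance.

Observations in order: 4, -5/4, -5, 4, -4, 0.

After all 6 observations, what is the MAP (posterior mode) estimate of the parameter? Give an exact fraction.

obs 1: x=4 → posterior Inverse-Gamma(17/6, 661/40)
obs 2: x=-5/4 → posterior Inverse-Gamma(10/3, 2649/160)
obs 3: x=-5 → posterior Inverse-Gamma(23/6, 3629/160)
obs 4: x=4 → posterior Inverse-Gamma(13/3, 6049/160)
obs 5: x=-4 → posterior Inverse-Gamma(29/6, 6549/160)
obs 6: x=0 → posterior Inverse-Gamma(16/3, 6729/160)

20187/3040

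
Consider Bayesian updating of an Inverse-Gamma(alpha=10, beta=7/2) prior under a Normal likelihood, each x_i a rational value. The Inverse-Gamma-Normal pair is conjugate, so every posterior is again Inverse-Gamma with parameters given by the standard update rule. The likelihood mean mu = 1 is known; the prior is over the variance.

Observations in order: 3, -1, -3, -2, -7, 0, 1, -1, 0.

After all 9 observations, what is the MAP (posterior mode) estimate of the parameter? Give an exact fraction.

110/31

obs 1: x=3 → posterior Inverse-Gamma(21/2, 11/2)
obs 2: x=-1 → posterior Inverse-Gamma(11, 15/2)
obs 3: x=-3 → posterior Inverse-Gamma(23/2, 31/2)
obs 4: x=-2 → posterior Inverse-Gamma(12, 20)
obs 5: x=-7 → posterior Inverse-Gamma(25/2, 52)
obs 6: x=0 → posterior Inverse-Gamma(13, 105/2)
obs 7: x=1 → posterior Inverse-Gamma(27/2, 105/2)
obs 8: x=-1 → posterior Inverse-Gamma(14, 109/2)
obs 9: x=0 → posterior Inverse-Gamma(29/2, 55)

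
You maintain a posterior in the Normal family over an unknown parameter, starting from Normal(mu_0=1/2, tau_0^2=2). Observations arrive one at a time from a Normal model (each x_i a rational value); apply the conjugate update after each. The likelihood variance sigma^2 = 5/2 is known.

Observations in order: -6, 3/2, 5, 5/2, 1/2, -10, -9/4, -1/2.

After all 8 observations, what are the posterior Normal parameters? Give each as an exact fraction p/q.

mu_0=-69/74, tau_0^2=10/37

obs 1: x=-6 → posterior Normal(-43/18, 10/9)
obs 2: x=3/2 → posterior Normal(-31/26, 10/13)
obs 3: x=5 → posterior Normal(9/34, 10/17)
obs 4: x=5/2 → posterior Normal(29/42, 10/21)
obs 5: x=1/2 → posterior Normal(33/50, 2/5)
obs 6: x=-10 → posterior Normal(-47/58, 10/29)
obs 7: x=-9/4 → posterior Normal(-65/66, 10/33)
obs 8: x=-1/2 → posterior Normal(-69/74, 10/37)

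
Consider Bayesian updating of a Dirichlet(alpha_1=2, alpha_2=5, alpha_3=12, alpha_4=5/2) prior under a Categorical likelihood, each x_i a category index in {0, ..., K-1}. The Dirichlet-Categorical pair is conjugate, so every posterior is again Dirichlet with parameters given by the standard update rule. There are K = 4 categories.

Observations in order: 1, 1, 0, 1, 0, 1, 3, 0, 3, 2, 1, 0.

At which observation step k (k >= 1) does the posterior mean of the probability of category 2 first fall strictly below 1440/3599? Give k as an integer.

k = 9

obs 1: x=1 → posterior Dirichlet(2, 6, 12, 5/2)
obs 2: x=1 → posterior Dirichlet(2, 7, 12, 5/2)
obs 3: x=0 → posterior Dirichlet(3, 7, 12, 5/2)
obs 4: x=1 → posterior Dirichlet(3, 8, 12, 5/2)
obs 5: x=0 → posterior Dirichlet(4, 8, 12, 5/2)
obs 6: x=1 → posterior Dirichlet(4, 9, 12, 5/2)
obs 7: x=3 → posterior Dirichlet(4, 9, 12, 7/2)
obs 8: x=0 → posterior Dirichlet(5, 9, 12, 7/2)
obs 9: x=3 → posterior Dirichlet(5, 9, 12, 9/2)
obs 10: x=2 → posterior Dirichlet(5, 9, 13, 9/2)
obs 11: x=1 → posterior Dirichlet(5, 10, 13, 9/2)
obs 12: x=0 → posterior Dirichlet(6, 10, 13, 9/2)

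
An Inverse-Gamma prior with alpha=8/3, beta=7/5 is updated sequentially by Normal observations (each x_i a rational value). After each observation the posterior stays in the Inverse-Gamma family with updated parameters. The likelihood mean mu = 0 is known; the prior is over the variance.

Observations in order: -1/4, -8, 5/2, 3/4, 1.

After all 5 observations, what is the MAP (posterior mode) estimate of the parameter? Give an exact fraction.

8961/1480

obs 1: x=-1/4 → posterior Inverse-Gamma(19/6, 229/160)
obs 2: x=-8 → posterior Inverse-Gamma(11/3, 5349/160)
obs 3: x=5/2 → posterior Inverse-Gamma(25/6, 5849/160)
obs 4: x=3/4 → posterior Inverse-Gamma(14/3, 2947/80)
obs 5: x=1 → posterior Inverse-Gamma(31/6, 2987/80)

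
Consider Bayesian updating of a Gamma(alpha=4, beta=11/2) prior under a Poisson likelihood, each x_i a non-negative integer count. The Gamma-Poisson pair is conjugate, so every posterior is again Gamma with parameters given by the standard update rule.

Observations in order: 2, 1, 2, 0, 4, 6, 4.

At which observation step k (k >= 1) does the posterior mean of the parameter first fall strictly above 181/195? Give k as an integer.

k = 2

obs 1: x=2 → posterior Gamma(6, 13/2)
obs 2: x=1 → posterior Gamma(7, 15/2)
obs 3: x=2 → posterior Gamma(9, 17/2)
obs 4: x=0 → posterior Gamma(9, 19/2)
obs 5: x=4 → posterior Gamma(13, 21/2)
obs 6: x=6 → posterior Gamma(19, 23/2)
obs 7: x=4 → posterior Gamma(23, 25/2)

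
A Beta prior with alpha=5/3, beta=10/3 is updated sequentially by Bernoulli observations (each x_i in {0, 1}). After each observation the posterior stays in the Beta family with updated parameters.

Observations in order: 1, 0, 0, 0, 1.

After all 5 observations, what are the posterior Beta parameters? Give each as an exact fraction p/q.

obs 1: x=1 → posterior Beta(8/3, 10/3)
obs 2: x=0 → posterior Beta(8/3, 13/3)
obs 3: x=0 → posterior Beta(8/3, 16/3)
obs 4: x=0 → posterior Beta(8/3, 19/3)
obs 5: x=1 → posterior Beta(11/3, 19/3)

alpha=11/3, beta=19/3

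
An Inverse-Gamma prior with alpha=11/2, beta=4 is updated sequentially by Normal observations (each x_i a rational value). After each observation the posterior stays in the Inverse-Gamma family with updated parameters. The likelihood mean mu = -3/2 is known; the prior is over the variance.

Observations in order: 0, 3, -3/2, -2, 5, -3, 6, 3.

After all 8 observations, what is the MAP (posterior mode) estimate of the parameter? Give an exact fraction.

obs 1: x=0 → posterior Inverse-Gamma(6, 41/8)
obs 2: x=3 → posterior Inverse-Gamma(13/2, 61/4)
obs 3: x=-3/2 → posterior Inverse-Gamma(7, 61/4)
obs 4: x=-2 → posterior Inverse-Gamma(15/2, 123/8)
obs 5: x=5 → posterior Inverse-Gamma(8, 73/2)
obs 6: x=-3 → posterior Inverse-Gamma(17/2, 301/8)
obs 7: x=6 → posterior Inverse-Gamma(9, 263/4)
obs 8: x=3 → posterior Inverse-Gamma(19/2, 607/8)

607/84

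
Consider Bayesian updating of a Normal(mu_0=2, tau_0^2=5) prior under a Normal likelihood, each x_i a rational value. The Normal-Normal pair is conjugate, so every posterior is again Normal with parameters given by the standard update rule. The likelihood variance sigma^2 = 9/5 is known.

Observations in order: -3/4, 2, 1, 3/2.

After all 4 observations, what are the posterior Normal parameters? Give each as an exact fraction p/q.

obs 1: x=-3/4 → posterior Normal(-3/136, 45/34)
obs 2: x=2 → posterior Normal(197/236, 45/59)
obs 3: x=1 → posterior Normal(99/112, 15/28)
obs 4: x=3/2 → posterior Normal(447/436, 45/109)

mu_0=447/436, tau_0^2=45/109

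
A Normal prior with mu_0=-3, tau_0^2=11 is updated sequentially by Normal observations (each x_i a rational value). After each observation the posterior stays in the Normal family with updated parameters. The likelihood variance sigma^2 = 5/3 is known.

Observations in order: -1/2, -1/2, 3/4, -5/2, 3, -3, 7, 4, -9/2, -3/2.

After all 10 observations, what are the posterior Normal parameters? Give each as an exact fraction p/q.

mu_0=237/1340, tau_0^2=11/67

obs 1: x=-1/2 → posterior Normal(-63/76, 55/38)
obs 2: x=-1/2 → posterior Normal(-48/71, 55/71)
obs 3: x=3/4 → posterior Normal(-93/416, 55/104)
obs 4: x=-5/2 → posterior Normal(-423/548, 55/137)
obs 5: x=3 → posterior Normal(-27/680, 11/34)
obs 6: x=-3 → posterior Normal(-423/812, 55/203)
obs 7: x=7 → posterior Normal(501/944, 55/236)
obs 8: x=4 → posterior Normal(1029/1076, 55/269)
obs 9: x=-9/2 → posterior Normal(435/1208, 55/302)
obs 10: x=-3/2 → posterior Normal(237/1340, 11/67)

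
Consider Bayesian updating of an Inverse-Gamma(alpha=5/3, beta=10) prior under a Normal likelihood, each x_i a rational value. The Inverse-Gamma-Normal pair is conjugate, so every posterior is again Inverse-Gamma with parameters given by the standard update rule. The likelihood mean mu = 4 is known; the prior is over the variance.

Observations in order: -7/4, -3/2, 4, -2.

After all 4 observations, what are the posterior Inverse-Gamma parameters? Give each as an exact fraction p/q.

obs 1: x=-7/4 → posterior Inverse-Gamma(13/6, 849/32)
obs 2: x=-3/2 → posterior Inverse-Gamma(8/3, 1333/32)
obs 3: x=4 → posterior Inverse-Gamma(19/6, 1333/32)
obs 4: x=-2 → posterior Inverse-Gamma(11/3, 1909/32)

alpha=11/3, beta=1909/32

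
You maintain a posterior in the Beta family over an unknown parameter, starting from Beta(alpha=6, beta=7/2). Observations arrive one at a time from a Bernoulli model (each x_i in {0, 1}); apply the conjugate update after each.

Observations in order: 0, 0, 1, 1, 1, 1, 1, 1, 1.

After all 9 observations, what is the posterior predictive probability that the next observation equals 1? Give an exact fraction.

obs 1: x=0 → posterior Beta(6, 9/2)
obs 2: x=0 → posterior Beta(6, 11/2)
obs 3: x=1 → posterior Beta(7, 11/2)
obs 4: x=1 → posterior Beta(8, 11/2)
obs 5: x=1 → posterior Beta(9, 11/2)
obs 6: x=1 → posterior Beta(10, 11/2)
obs 7: x=1 → posterior Beta(11, 11/2)
obs 8: x=1 → posterior Beta(12, 11/2)
obs 9: x=1 → posterior Beta(13, 11/2)

26/37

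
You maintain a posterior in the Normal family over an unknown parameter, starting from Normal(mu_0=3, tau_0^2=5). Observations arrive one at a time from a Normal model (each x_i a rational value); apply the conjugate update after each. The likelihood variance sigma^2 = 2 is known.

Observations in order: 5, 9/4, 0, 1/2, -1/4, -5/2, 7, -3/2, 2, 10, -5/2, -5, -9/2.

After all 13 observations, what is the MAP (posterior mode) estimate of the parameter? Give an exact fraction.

obs 1: x=5 → posterior Normal(31/7, 10/7)
obs 2: x=9/4 → posterior Normal(169/48, 5/6)
obs 3: x=0 → posterior Normal(169/68, 10/17)
obs 4: x=1/2 → posterior Normal(179/88, 5/11)
obs 5: x=-1/4 → posterior Normal(29/18, 10/27)
obs 6: x=-5/2 → posterior Normal(31/32, 5/16)
obs 7: x=7 → posterior Normal(66/37, 10/37)
obs 8: x=-3/2 → posterior Normal(39/28, 5/21)
obs 9: x=2 → posterior Normal(137/94, 10/47)
obs 10: x=10 → posterior Normal(237/104, 5/26)
obs 11: x=-5/2 → posterior Normal(106/57, 10/57)
obs 12: x=-5 → posterior Normal(81/62, 5/31)
obs 13: x=-9/2 → posterior Normal(117/134, 10/67)

117/134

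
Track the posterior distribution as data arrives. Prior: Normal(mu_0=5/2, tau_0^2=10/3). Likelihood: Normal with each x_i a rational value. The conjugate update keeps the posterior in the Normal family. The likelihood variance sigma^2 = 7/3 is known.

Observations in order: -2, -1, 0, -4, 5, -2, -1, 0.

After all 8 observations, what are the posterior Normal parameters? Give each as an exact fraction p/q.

obs 1: x=-2 → posterior Normal(-5/34, 70/51)
obs 2: x=-1 → posterior Normal(-25/54, 70/81)
obs 3: x=0 → posterior Normal(-25/74, 70/111)
obs 4: x=-4 → posterior Normal(-105/94, 70/141)
obs 5: x=5 → posterior Normal(-5/114, 70/171)
obs 6: x=-2 → posterior Normal(-45/134, 70/201)
obs 7: x=-1 → posterior Normal(-65/154, 10/33)
obs 8: x=0 → posterior Normal(-65/174, 70/261)

mu_0=-65/174, tau_0^2=70/261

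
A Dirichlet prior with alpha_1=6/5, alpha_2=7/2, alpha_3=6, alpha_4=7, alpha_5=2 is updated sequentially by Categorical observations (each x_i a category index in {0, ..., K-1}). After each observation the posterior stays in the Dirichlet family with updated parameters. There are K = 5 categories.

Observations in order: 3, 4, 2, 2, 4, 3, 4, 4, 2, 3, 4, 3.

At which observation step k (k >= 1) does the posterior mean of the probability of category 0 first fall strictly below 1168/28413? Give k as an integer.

k = 10

obs 1: x=3 → posterior Dirichlet(6/5, 7/2, 6, 8, 2)
obs 2: x=4 → posterior Dirichlet(6/5, 7/2, 6, 8, 3)
obs 3: x=2 → posterior Dirichlet(6/5, 7/2, 7, 8, 3)
obs 4: x=2 → posterior Dirichlet(6/5, 7/2, 8, 8, 3)
obs 5: x=4 → posterior Dirichlet(6/5, 7/2, 8, 8, 4)
obs 6: x=3 → posterior Dirichlet(6/5, 7/2, 8, 9, 4)
obs 7: x=4 → posterior Dirichlet(6/5, 7/2, 8, 9, 5)
obs 8: x=4 → posterior Dirichlet(6/5, 7/2, 8, 9, 6)
obs 9: x=2 → posterior Dirichlet(6/5, 7/2, 9, 9, 6)
obs 10: x=3 → posterior Dirichlet(6/5, 7/2, 9, 10, 6)
obs 11: x=4 → posterior Dirichlet(6/5, 7/2, 9, 10, 7)
obs 12: x=3 → posterior Dirichlet(6/5, 7/2, 9, 11, 7)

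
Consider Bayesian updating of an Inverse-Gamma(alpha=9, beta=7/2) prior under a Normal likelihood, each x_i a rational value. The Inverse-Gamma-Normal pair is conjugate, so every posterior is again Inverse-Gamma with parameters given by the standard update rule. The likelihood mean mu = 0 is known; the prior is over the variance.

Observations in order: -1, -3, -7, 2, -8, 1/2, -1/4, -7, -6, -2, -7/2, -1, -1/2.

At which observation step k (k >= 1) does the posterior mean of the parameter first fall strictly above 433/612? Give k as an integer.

obs 1: x=-1 → posterior Inverse-Gamma(19/2, 4)
obs 2: x=-3 → posterior Inverse-Gamma(10, 17/2)
obs 3: x=-7 → posterior Inverse-Gamma(21/2, 33)
obs 4: x=2 → posterior Inverse-Gamma(11, 35)
obs 5: x=-8 → posterior Inverse-Gamma(23/2, 67)
obs 6: x=1/2 → posterior Inverse-Gamma(12, 537/8)
obs 7: x=-1/4 → posterior Inverse-Gamma(25/2, 2149/32)
obs 8: x=-7 → posterior Inverse-Gamma(13, 2933/32)
obs 9: x=-6 → posterior Inverse-Gamma(27/2, 3509/32)
obs 10: x=-2 → posterior Inverse-Gamma(14, 3573/32)
obs 11: x=-7/2 → posterior Inverse-Gamma(29/2, 3769/32)
obs 12: x=-1 → posterior Inverse-Gamma(15, 3785/32)
obs 13: x=-1/2 → posterior Inverse-Gamma(31/2, 3789/32)

k = 2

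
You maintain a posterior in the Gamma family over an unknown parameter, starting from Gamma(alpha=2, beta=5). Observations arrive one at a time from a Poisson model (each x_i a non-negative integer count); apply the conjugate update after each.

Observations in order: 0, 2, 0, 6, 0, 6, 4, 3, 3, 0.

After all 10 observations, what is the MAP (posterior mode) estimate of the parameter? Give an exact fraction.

5/3

obs 1: x=0 → posterior Gamma(2, 6)
obs 2: x=2 → posterior Gamma(4, 7)
obs 3: x=0 → posterior Gamma(4, 8)
obs 4: x=6 → posterior Gamma(10, 9)
obs 5: x=0 → posterior Gamma(10, 10)
obs 6: x=6 → posterior Gamma(16, 11)
obs 7: x=4 → posterior Gamma(20, 12)
obs 8: x=3 → posterior Gamma(23, 13)
obs 9: x=3 → posterior Gamma(26, 14)
obs 10: x=0 → posterior Gamma(26, 15)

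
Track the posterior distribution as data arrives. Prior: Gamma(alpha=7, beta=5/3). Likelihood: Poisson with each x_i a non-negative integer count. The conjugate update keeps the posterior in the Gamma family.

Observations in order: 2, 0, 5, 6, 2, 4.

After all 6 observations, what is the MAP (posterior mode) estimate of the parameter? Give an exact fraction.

75/23

obs 1: x=2 → posterior Gamma(9, 8/3)
obs 2: x=0 → posterior Gamma(9, 11/3)
obs 3: x=5 → posterior Gamma(14, 14/3)
obs 4: x=6 → posterior Gamma(20, 17/3)
obs 5: x=2 → posterior Gamma(22, 20/3)
obs 6: x=4 → posterior Gamma(26, 23/3)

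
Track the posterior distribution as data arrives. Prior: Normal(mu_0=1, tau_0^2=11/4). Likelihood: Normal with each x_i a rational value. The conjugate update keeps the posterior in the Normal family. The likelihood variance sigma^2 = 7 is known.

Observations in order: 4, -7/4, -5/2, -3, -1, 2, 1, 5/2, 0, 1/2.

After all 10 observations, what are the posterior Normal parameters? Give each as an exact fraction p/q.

mu_0=63/184, tau_0^2=77/138

obs 1: x=4 → posterior Normal(24/13, 77/39)
obs 2: x=-7/4 → posterior Normal(211/200, 77/50)
obs 3: x=-5/2 → posterior Normal(101/244, 77/61)
obs 4: x=-3 → posterior Normal(-31/288, 77/72)
obs 5: x=-1 → posterior Normal(-75/332, 77/83)
obs 6: x=2 → posterior Normal(13/376, 77/94)
obs 7: x=1 → posterior Normal(19/140, 11/15)
obs 8: x=5/2 → posterior Normal(167/464, 77/116)
obs 9: x=0 → posterior Normal(167/508, 77/127)
obs 10: x=1/2 → posterior Normal(63/184, 77/138)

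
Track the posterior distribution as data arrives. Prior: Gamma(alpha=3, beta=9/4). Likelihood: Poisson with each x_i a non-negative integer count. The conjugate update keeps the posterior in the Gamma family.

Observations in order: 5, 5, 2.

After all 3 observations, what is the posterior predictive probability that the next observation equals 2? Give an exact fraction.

obs 1: x=5 → posterior Gamma(8, 13/4)
obs 2: x=5 → posterior Gamma(13, 17/4)
obs 3: x=2 → posterior Gamma(15, 21/4)

26158970335853446003584/116415321826934814453125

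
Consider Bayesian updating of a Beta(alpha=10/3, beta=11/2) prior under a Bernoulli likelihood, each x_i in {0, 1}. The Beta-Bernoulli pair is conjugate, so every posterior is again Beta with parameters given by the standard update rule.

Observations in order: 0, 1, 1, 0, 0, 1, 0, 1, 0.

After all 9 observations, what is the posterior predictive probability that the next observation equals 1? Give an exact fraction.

obs 1: x=0 → posterior Beta(10/3, 13/2)
obs 2: x=1 → posterior Beta(13/3, 13/2)
obs 3: x=1 → posterior Beta(16/3, 13/2)
obs 4: x=0 → posterior Beta(16/3, 15/2)
obs 5: x=0 → posterior Beta(16/3, 17/2)
obs 6: x=1 → posterior Beta(19/3, 17/2)
obs 7: x=0 → posterior Beta(19/3, 19/2)
obs 8: x=1 → posterior Beta(22/3, 19/2)
obs 9: x=0 → posterior Beta(22/3, 21/2)

44/107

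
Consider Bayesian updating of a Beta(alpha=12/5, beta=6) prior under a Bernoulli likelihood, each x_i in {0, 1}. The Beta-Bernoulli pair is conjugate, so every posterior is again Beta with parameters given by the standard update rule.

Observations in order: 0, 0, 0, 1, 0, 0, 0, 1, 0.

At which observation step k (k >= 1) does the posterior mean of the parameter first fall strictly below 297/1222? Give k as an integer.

k = 2

obs 1: x=0 → posterior Beta(12/5, 7)
obs 2: x=0 → posterior Beta(12/5, 8)
obs 3: x=0 → posterior Beta(12/5, 9)
obs 4: x=1 → posterior Beta(17/5, 9)
obs 5: x=0 → posterior Beta(17/5, 10)
obs 6: x=0 → posterior Beta(17/5, 11)
obs 7: x=0 → posterior Beta(17/5, 12)
obs 8: x=1 → posterior Beta(22/5, 12)
obs 9: x=0 → posterior Beta(22/5, 13)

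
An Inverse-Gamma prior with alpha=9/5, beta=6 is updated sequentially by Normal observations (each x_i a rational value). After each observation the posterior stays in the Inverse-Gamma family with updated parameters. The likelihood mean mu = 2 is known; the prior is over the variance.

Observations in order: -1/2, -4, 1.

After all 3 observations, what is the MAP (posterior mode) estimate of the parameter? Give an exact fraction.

obs 1: x=-1/2 → posterior Inverse-Gamma(23/10, 73/8)
obs 2: x=-4 → posterior Inverse-Gamma(14/5, 217/8)
obs 3: x=1 → posterior Inverse-Gamma(33/10, 221/8)

1105/172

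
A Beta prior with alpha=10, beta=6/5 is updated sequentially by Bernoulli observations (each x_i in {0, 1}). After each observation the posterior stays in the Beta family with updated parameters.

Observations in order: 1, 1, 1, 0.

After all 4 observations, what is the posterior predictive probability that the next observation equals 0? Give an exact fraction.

obs 1: x=1 → posterior Beta(11, 6/5)
obs 2: x=1 → posterior Beta(12, 6/5)
obs 3: x=1 → posterior Beta(13, 6/5)
obs 4: x=0 → posterior Beta(13, 11/5)

11/76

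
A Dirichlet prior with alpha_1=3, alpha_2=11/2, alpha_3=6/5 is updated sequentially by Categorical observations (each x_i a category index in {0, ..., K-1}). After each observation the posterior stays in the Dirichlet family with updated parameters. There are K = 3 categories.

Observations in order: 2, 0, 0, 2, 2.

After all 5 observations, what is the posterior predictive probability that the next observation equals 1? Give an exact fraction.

55/147

obs 1: x=2 → posterior Dirichlet(3, 11/2, 11/5)
obs 2: x=0 → posterior Dirichlet(4, 11/2, 11/5)
obs 3: x=0 → posterior Dirichlet(5, 11/2, 11/5)
obs 4: x=2 → posterior Dirichlet(5, 11/2, 16/5)
obs 5: x=2 → posterior Dirichlet(5, 11/2, 21/5)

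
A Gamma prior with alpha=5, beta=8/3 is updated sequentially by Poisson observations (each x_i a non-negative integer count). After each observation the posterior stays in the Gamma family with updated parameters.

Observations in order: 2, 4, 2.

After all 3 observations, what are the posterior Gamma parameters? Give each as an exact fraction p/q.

alpha=13, beta=17/3

obs 1: x=2 → posterior Gamma(7, 11/3)
obs 2: x=4 → posterior Gamma(11, 14/3)
obs 3: x=2 → posterior Gamma(13, 17/3)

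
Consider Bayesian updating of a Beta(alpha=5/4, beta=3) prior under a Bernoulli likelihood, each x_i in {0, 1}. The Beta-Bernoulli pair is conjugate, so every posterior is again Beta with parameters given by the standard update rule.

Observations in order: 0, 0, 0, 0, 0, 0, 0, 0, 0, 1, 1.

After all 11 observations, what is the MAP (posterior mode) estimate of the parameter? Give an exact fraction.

9/53

obs 1: x=0 → posterior Beta(5/4, 4)
obs 2: x=0 → posterior Beta(5/4, 5)
obs 3: x=0 → posterior Beta(5/4, 6)
obs 4: x=0 → posterior Beta(5/4, 7)
obs 5: x=0 → posterior Beta(5/4, 8)
obs 6: x=0 → posterior Beta(5/4, 9)
obs 7: x=0 → posterior Beta(5/4, 10)
obs 8: x=0 → posterior Beta(5/4, 11)
obs 9: x=0 → posterior Beta(5/4, 12)
obs 10: x=1 → posterior Beta(9/4, 12)
obs 11: x=1 → posterior Beta(13/4, 12)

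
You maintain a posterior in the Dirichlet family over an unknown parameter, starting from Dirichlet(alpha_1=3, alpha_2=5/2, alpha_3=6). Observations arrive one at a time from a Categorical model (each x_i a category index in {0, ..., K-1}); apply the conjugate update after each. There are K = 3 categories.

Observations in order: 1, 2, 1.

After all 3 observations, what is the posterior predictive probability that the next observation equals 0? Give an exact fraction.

obs 1: x=1 → posterior Dirichlet(3, 7/2, 6)
obs 2: x=2 → posterior Dirichlet(3, 7/2, 7)
obs 3: x=1 → posterior Dirichlet(3, 9/2, 7)

6/29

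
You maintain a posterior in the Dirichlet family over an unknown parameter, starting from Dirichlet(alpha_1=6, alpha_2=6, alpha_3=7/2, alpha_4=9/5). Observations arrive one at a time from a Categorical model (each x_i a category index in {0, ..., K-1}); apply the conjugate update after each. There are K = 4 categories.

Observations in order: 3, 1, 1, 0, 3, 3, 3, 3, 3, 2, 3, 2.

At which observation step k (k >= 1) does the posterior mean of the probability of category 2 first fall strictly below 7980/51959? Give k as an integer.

k = 6

obs 1: x=3 → posterior Dirichlet(6, 6, 7/2, 14/5)
obs 2: x=1 → posterior Dirichlet(6, 7, 7/2, 14/5)
obs 3: x=1 → posterior Dirichlet(6, 8, 7/2, 14/5)
obs 4: x=0 → posterior Dirichlet(7, 8, 7/2, 14/5)
obs 5: x=3 → posterior Dirichlet(7, 8, 7/2, 19/5)
obs 6: x=3 → posterior Dirichlet(7, 8, 7/2, 24/5)
obs 7: x=3 → posterior Dirichlet(7, 8, 7/2, 29/5)
obs 8: x=3 → posterior Dirichlet(7, 8, 7/2, 34/5)
obs 9: x=3 → posterior Dirichlet(7, 8, 7/2, 39/5)
obs 10: x=2 → posterior Dirichlet(7, 8, 9/2, 39/5)
obs 11: x=3 → posterior Dirichlet(7, 8, 9/2, 44/5)
obs 12: x=2 → posterior Dirichlet(7, 8, 11/2, 44/5)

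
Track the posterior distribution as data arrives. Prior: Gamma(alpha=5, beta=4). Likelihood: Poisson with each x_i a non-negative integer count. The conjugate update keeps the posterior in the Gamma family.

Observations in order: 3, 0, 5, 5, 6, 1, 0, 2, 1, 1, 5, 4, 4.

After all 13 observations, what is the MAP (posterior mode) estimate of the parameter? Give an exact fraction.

41/17

obs 1: x=3 → posterior Gamma(8, 5)
obs 2: x=0 → posterior Gamma(8, 6)
obs 3: x=5 → posterior Gamma(13, 7)
obs 4: x=5 → posterior Gamma(18, 8)
obs 5: x=6 → posterior Gamma(24, 9)
obs 6: x=1 → posterior Gamma(25, 10)
obs 7: x=0 → posterior Gamma(25, 11)
obs 8: x=2 → posterior Gamma(27, 12)
obs 9: x=1 → posterior Gamma(28, 13)
obs 10: x=1 → posterior Gamma(29, 14)
obs 11: x=5 → posterior Gamma(34, 15)
obs 12: x=4 → posterior Gamma(38, 16)
obs 13: x=4 → posterior Gamma(42, 17)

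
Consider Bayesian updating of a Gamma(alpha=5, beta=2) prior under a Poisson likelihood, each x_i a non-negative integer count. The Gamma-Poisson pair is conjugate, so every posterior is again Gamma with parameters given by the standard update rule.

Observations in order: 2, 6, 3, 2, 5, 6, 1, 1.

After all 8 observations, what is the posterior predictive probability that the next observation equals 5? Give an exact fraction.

obs 1: x=2 → posterior Gamma(7, 3)
obs 2: x=6 → posterior Gamma(13, 4)
obs 3: x=3 → posterior Gamma(16, 5)
obs 4: x=2 → posterior Gamma(18, 6)
obs 5: x=5 → posterior Gamma(23, 7)
obs 6: x=6 → posterior Gamma(29, 8)
obs 7: x=1 → posterior Gamma(30, 9)
obs 8: x=1 → posterior Gamma(31, 10)

295120000000000000000000000000000000/2810243684806424785061213903353404851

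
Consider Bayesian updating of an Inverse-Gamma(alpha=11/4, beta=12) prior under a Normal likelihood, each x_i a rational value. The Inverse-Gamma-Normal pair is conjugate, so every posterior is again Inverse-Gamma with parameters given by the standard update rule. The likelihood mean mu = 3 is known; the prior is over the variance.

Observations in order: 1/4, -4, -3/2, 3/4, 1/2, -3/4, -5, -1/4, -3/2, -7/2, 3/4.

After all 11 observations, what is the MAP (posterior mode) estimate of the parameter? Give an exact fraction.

4293/296

obs 1: x=1/4 → posterior Inverse-Gamma(13/4, 505/32)
obs 2: x=-4 → posterior Inverse-Gamma(15/4, 1289/32)
obs 3: x=-3/2 → posterior Inverse-Gamma(17/4, 1613/32)
obs 4: x=3/4 → posterior Inverse-Gamma(19/4, 847/16)
obs 5: x=1/2 → posterior Inverse-Gamma(21/4, 897/16)
obs 6: x=-3/4 → posterior Inverse-Gamma(23/4, 2019/32)
obs 7: x=-5 → posterior Inverse-Gamma(25/4, 3043/32)
obs 8: x=-1/4 → posterior Inverse-Gamma(27/4, 803/8)
obs 9: x=-3/2 → posterior Inverse-Gamma(29/4, 221/2)
obs 10: x=-7/2 → posterior Inverse-Gamma(31/4, 1053/8)
obs 11: x=3/4 → posterior Inverse-Gamma(33/4, 4293/32)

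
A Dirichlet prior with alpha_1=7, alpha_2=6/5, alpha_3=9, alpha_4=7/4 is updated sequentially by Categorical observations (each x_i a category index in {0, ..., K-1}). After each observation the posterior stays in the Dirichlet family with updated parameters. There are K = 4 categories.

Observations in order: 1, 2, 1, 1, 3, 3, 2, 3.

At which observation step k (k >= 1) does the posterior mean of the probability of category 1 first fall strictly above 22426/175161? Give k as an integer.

k = 3

obs 1: x=1 → posterior Dirichlet(7, 11/5, 9, 7/4)
obs 2: x=2 → posterior Dirichlet(7, 11/5, 10, 7/4)
obs 3: x=1 → posterior Dirichlet(7, 16/5, 10, 7/4)
obs 4: x=1 → posterior Dirichlet(7, 21/5, 10, 7/4)
obs 5: x=3 → posterior Dirichlet(7, 21/5, 10, 11/4)
obs 6: x=3 → posterior Dirichlet(7, 21/5, 10, 15/4)
obs 7: x=2 → posterior Dirichlet(7, 21/5, 11, 15/4)
obs 8: x=3 → posterior Dirichlet(7, 21/5, 11, 19/4)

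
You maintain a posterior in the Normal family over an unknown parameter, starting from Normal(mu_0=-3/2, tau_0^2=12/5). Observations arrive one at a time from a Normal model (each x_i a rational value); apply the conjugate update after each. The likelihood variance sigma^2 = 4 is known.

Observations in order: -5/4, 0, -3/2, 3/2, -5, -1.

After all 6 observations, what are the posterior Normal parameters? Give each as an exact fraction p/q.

mu_0=-117/92, tau_0^2=12/23

obs 1: x=-5/4 → posterior Normal(-45/32, 3/2)
obs 2: x=0 → posterior Normal(-45/44, 12/11)
obs 3: x=-3/2 → posterior Normal(-9/8, 6/7)
obs 4: x=3/2 → posterior Normal(-45/68, 12/17)
obs 5: x=-5 → posterior Normal(-21/16, 3/5)
obs 6: x=-1 → posterior Normal(-117/92, 12/23)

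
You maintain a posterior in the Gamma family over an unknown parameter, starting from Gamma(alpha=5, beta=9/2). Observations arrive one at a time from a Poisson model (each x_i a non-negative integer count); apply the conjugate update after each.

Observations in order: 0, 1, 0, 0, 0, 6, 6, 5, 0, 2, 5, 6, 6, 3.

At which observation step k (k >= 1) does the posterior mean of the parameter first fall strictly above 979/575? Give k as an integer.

obs 1: x=0 → posterior Gamma(5, 11/2)
obs 2: x=1 → posterior Gamma(6, 13/2)
obs 3: x=0 → posterior Gamma(6, 15/2)
obs 4: x=0 → posterior Gamma(6, 17/2)
obs 5: x=0 → posterior Gamma(6, 19/2)
obs 6: x=6 → posterior Gamma(12, 21/2)
obs 7: x=6 → posterior Gamma(18, 23/2)
obs 8: x=5 → posterior Gamma(23, 25/2)
obs 9: x=0 → posterior Gamma(23, 27/2)
obs 10: x=2 → posterior Gamma(25, 29/2)
obs 11: x=5 → posterior Gamma(30, 31/2)
obs 12: x=6 → posterior Gamma(36, 33/2)
obs 13: x=6 → posterior Gamma(42, 35/2)
obs 14: x=3 → posterior Gamma(45, 37/2)

k = 8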